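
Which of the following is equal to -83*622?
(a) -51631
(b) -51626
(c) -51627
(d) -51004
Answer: b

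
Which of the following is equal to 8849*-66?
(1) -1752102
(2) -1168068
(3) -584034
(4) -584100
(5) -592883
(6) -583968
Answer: 3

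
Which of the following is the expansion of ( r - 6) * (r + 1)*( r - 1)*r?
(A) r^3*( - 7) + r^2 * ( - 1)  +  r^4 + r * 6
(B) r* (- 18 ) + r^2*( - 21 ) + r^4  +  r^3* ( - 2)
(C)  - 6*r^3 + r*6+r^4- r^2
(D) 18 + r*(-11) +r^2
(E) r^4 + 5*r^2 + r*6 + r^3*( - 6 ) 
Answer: C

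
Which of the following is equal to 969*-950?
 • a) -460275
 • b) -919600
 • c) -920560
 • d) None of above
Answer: d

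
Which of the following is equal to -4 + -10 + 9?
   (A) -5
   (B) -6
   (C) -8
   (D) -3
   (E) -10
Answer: A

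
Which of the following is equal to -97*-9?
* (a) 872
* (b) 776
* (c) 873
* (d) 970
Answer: c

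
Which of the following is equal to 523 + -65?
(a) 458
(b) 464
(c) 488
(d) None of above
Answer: a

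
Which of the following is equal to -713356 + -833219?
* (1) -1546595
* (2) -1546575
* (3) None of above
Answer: 2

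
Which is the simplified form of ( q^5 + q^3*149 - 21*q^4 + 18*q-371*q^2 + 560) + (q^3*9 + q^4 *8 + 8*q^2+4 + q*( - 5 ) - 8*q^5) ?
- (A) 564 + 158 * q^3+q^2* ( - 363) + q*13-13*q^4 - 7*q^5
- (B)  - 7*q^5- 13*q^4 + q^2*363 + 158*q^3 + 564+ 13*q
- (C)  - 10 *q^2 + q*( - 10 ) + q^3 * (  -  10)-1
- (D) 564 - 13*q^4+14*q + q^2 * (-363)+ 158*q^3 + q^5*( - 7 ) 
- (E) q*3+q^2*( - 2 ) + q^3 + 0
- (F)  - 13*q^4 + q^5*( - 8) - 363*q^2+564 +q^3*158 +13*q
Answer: A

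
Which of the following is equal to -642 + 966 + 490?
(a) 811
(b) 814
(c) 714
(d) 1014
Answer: b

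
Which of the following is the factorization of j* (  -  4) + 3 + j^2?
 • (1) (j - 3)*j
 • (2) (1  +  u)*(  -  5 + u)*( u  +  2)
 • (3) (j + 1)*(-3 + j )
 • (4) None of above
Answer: 4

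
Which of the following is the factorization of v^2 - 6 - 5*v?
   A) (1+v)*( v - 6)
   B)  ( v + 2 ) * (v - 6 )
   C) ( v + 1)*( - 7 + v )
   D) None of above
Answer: A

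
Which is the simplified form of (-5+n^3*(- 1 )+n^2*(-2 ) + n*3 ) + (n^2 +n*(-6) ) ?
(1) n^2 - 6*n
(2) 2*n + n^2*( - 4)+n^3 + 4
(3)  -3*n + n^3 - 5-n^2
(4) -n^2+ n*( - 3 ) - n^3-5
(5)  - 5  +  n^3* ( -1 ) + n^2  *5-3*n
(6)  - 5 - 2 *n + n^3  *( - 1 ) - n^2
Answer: 4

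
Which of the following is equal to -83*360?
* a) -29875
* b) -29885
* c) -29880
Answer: c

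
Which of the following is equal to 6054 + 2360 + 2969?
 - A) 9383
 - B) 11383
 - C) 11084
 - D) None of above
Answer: B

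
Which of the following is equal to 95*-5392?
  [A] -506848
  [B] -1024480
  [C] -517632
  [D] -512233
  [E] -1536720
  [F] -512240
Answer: F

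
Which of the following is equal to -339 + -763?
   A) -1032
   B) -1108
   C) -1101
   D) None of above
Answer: D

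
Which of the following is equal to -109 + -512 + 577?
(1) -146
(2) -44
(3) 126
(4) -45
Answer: 2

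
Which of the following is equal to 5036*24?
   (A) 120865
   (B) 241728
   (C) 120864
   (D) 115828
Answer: C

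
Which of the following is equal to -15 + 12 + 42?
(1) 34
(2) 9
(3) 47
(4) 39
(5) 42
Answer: 4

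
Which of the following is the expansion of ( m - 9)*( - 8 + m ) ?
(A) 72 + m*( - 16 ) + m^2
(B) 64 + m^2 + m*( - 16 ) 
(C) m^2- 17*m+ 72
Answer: C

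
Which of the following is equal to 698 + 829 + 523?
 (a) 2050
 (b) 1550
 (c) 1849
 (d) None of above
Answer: a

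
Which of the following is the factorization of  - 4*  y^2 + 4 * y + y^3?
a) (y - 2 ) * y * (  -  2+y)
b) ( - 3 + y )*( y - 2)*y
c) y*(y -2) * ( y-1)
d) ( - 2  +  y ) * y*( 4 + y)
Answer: a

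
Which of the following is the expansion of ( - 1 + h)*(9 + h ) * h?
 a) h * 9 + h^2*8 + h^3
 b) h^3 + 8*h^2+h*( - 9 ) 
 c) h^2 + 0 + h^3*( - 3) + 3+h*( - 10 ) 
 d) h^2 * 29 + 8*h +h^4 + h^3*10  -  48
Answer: b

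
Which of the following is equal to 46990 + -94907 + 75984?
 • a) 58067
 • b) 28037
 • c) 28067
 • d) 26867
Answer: c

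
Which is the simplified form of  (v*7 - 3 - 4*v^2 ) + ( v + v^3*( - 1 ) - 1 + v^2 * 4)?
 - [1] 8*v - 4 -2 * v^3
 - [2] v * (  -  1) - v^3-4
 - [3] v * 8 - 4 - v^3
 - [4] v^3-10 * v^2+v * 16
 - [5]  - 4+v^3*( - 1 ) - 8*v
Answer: 3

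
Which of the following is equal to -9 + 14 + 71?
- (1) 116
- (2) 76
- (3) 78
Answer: 2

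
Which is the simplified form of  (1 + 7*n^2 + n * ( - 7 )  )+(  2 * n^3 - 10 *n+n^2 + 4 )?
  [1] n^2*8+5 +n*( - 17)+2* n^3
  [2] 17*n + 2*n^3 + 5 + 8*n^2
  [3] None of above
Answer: 1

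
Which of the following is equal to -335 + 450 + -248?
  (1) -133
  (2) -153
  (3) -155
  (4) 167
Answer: 1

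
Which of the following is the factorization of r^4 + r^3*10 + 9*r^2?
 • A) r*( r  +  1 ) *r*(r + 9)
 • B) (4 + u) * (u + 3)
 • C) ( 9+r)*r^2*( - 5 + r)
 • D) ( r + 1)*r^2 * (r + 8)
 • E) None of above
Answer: A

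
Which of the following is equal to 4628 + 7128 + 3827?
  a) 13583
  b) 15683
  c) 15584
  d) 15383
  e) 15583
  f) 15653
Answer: e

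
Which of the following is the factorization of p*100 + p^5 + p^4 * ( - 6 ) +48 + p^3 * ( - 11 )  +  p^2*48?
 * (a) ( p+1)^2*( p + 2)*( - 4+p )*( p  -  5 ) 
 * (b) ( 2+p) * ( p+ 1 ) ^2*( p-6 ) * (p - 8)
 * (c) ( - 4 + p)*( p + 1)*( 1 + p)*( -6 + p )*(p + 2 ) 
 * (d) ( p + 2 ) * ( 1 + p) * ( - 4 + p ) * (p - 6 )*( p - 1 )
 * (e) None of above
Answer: c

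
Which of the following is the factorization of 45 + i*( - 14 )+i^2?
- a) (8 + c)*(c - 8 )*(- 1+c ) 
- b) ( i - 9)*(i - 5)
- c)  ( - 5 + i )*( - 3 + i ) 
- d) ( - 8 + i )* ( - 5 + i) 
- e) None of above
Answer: b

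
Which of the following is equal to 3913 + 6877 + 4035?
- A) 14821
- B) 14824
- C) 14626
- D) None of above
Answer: D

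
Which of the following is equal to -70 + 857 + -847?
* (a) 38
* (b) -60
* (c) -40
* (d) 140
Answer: b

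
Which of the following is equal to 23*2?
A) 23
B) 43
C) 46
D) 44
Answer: C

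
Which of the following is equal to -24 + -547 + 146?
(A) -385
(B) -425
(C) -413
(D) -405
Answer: B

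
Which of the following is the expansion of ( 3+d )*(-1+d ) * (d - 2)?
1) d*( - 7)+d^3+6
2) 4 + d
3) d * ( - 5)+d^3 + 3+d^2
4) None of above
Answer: 1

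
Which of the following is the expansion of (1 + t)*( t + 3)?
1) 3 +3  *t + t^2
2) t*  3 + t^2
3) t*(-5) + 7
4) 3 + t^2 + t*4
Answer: 4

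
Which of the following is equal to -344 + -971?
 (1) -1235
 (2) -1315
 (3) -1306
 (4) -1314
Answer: 2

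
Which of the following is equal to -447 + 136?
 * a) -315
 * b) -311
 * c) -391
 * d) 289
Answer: b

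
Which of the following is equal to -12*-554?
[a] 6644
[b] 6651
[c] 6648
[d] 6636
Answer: c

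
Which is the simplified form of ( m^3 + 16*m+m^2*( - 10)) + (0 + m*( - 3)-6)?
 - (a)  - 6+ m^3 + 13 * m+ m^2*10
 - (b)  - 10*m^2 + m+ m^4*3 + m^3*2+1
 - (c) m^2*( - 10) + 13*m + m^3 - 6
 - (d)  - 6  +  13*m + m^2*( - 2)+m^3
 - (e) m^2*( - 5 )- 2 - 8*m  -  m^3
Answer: c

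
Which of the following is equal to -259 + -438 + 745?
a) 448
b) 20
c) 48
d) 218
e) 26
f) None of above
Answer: c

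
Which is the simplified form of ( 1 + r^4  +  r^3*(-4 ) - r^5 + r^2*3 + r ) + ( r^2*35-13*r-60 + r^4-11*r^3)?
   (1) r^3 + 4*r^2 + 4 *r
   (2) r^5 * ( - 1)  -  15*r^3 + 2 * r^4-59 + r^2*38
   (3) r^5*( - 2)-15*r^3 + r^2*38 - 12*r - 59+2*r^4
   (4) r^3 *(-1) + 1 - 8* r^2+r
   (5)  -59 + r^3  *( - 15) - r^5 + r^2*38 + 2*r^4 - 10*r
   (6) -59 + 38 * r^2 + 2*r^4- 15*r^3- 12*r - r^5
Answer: 6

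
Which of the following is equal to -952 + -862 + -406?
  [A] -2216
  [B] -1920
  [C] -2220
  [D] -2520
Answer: C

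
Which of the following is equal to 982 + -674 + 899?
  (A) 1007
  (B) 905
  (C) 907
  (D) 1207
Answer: D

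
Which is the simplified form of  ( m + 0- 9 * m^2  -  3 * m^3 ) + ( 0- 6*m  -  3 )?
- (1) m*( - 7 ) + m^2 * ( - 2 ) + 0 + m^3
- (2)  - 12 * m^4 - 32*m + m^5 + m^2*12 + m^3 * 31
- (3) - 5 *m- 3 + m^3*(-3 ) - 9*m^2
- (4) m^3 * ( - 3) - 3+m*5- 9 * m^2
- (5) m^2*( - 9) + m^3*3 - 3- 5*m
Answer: 3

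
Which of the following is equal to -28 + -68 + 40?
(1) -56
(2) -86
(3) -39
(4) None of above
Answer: 1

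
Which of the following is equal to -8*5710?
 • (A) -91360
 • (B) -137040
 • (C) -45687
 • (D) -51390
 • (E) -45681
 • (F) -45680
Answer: F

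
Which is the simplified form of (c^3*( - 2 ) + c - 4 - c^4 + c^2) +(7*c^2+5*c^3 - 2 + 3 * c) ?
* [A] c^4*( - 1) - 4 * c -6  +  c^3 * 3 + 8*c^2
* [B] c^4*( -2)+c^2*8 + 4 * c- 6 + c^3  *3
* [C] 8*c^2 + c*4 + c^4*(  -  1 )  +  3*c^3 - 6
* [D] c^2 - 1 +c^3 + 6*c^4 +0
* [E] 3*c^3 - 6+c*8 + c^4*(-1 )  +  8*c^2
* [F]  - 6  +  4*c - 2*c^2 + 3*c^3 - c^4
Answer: C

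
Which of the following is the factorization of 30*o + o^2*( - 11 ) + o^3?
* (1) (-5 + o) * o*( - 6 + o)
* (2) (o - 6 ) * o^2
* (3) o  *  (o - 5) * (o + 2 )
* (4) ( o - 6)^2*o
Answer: 1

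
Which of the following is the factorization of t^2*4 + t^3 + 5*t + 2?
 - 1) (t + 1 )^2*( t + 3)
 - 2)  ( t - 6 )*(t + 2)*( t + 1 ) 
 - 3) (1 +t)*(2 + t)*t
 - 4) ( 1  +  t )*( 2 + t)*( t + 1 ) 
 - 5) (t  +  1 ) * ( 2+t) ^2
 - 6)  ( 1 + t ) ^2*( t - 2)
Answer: 4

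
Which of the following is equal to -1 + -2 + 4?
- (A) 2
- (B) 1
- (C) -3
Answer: B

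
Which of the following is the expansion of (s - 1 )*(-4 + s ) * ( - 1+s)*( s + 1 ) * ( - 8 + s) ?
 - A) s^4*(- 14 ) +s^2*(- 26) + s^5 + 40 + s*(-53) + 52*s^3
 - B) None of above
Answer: B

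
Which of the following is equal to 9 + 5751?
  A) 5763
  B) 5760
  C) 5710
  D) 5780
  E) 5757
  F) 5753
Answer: B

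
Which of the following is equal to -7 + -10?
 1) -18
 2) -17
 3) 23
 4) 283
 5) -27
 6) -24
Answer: 2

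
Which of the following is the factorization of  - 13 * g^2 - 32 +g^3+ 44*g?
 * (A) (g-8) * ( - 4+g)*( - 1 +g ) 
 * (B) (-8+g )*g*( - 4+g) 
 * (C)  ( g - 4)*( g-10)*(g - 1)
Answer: A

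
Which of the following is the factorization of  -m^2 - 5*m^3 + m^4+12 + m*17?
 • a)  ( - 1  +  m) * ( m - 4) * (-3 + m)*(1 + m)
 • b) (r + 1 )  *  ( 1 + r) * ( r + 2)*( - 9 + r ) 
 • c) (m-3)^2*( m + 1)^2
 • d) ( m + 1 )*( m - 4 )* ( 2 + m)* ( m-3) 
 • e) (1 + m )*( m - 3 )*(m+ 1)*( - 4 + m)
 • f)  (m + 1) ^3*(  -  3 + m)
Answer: e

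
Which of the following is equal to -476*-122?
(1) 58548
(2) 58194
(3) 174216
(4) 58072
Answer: 4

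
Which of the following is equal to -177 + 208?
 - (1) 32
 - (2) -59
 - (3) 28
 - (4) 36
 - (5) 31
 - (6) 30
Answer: 5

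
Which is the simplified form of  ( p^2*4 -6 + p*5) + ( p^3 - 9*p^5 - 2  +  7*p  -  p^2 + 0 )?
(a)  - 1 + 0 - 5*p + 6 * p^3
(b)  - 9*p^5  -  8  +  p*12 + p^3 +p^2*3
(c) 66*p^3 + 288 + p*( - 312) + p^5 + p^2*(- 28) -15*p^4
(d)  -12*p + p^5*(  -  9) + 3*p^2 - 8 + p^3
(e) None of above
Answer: b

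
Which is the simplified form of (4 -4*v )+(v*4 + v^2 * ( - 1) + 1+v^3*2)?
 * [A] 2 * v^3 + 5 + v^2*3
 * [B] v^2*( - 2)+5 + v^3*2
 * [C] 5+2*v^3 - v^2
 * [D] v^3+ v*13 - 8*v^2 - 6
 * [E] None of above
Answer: C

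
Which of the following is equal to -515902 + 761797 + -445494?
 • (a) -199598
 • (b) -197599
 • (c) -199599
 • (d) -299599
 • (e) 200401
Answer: c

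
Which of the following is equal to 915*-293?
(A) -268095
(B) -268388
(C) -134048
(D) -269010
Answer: A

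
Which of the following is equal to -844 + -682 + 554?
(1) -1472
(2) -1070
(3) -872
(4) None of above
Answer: 4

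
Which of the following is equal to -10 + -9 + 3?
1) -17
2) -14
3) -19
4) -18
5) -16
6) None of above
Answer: 5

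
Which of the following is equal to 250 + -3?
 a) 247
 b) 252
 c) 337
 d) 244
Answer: a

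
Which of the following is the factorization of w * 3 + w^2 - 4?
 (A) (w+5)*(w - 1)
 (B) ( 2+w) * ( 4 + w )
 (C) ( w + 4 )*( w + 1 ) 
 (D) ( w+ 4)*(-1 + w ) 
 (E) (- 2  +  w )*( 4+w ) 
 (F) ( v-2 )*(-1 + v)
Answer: D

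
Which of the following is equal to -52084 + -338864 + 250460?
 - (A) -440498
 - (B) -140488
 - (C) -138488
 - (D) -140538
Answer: B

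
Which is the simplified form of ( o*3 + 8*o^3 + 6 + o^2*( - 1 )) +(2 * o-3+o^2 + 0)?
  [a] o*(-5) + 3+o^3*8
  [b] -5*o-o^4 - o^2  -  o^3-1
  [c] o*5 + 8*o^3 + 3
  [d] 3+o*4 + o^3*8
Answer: c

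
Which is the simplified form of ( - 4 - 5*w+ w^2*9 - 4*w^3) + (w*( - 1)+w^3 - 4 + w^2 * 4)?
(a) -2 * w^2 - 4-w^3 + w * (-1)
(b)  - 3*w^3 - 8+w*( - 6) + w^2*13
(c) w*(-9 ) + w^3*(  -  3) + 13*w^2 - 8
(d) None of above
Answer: b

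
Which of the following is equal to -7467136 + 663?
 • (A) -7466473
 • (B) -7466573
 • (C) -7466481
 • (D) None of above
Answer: A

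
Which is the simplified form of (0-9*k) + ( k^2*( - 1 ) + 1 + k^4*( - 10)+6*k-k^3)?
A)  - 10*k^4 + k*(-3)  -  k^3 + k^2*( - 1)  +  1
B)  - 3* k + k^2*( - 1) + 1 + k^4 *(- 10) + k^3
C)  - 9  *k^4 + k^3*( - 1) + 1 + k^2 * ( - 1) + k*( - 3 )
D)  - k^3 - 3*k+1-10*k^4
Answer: A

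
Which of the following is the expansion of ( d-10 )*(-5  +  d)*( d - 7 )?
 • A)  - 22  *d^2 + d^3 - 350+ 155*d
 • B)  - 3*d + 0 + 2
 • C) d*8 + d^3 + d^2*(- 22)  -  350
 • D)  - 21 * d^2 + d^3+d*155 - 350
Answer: A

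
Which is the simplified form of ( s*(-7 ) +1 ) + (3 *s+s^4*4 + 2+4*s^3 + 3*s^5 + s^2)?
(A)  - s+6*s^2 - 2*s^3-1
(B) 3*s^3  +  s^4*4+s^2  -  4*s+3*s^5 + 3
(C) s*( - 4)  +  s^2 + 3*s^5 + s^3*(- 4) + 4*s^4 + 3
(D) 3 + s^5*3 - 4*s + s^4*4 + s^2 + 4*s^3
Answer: D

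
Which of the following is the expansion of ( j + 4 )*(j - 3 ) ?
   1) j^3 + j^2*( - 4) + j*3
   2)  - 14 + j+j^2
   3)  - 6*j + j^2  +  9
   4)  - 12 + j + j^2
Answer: 4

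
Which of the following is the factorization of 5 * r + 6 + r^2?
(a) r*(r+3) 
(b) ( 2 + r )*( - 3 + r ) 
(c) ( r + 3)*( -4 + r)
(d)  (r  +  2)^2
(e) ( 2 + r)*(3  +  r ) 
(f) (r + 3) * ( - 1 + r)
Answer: e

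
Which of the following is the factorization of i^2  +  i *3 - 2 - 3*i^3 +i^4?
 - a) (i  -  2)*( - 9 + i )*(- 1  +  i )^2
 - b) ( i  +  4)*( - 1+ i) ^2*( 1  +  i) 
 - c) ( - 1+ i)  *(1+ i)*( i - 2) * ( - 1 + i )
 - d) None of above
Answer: c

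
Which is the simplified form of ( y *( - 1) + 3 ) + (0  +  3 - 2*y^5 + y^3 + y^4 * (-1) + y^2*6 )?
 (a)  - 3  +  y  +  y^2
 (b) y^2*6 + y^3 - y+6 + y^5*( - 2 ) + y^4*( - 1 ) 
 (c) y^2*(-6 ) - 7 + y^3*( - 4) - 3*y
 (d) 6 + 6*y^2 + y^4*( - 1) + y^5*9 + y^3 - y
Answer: b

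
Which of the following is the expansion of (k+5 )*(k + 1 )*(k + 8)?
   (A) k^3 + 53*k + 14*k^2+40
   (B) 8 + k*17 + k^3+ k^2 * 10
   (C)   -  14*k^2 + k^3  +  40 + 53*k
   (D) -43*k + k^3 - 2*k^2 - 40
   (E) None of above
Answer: A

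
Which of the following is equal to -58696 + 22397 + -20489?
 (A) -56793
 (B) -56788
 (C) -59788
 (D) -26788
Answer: B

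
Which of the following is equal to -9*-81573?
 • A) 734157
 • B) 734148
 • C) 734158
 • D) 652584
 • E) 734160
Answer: A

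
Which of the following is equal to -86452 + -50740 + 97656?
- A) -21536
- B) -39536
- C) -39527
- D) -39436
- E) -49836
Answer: B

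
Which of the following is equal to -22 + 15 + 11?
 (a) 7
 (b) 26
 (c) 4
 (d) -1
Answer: c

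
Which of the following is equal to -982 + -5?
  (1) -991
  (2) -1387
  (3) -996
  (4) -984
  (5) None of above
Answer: 5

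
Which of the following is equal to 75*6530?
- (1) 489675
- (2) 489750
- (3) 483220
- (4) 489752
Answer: 2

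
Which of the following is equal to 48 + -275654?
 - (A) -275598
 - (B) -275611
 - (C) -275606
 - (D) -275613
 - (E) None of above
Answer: C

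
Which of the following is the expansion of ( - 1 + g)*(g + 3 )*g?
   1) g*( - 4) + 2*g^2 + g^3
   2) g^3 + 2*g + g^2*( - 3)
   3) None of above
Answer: 3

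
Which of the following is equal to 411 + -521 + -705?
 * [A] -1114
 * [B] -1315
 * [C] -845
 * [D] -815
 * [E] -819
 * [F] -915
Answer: D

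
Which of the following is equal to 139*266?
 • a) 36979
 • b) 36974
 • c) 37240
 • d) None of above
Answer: b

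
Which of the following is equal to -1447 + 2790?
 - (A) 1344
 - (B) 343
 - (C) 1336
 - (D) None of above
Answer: D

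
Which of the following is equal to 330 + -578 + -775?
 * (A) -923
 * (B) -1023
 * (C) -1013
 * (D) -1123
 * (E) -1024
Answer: B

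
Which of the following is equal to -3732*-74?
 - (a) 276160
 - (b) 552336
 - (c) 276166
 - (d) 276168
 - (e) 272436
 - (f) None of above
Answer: d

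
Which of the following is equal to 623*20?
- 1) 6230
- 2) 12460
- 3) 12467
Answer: 2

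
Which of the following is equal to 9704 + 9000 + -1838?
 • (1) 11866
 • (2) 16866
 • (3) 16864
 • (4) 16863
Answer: 2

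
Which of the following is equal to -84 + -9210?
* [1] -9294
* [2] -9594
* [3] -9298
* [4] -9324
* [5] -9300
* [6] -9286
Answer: 1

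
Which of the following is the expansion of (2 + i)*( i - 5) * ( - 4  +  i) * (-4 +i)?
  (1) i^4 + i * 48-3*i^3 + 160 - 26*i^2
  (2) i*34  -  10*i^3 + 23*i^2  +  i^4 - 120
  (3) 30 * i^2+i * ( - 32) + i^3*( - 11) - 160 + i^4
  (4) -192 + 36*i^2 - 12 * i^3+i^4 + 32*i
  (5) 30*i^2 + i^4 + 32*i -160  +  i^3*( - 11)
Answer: 5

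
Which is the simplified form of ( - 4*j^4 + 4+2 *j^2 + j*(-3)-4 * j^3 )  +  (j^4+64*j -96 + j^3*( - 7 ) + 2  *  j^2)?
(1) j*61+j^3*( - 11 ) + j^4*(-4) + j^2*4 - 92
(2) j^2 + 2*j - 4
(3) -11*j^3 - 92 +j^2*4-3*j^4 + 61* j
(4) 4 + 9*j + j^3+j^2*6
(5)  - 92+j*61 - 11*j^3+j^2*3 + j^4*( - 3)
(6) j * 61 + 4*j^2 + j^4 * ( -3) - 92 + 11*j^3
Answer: 3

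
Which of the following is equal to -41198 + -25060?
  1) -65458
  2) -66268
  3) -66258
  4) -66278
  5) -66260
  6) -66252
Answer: 3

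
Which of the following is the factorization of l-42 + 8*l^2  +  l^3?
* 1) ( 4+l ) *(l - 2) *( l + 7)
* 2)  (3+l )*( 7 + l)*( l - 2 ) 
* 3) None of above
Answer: 2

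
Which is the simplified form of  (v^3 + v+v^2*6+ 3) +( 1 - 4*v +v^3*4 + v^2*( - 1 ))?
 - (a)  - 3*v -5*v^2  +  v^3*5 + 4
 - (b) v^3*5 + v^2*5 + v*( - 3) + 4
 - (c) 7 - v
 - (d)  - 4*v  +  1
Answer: b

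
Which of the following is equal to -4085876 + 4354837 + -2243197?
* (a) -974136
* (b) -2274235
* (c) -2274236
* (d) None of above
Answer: d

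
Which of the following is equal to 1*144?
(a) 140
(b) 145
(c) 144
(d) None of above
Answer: c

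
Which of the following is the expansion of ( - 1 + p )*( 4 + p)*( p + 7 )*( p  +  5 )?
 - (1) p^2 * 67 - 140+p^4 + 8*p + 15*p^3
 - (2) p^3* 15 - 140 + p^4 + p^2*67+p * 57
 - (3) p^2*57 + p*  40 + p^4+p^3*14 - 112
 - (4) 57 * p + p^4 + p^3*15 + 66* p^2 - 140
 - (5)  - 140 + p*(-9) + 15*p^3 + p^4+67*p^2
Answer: 2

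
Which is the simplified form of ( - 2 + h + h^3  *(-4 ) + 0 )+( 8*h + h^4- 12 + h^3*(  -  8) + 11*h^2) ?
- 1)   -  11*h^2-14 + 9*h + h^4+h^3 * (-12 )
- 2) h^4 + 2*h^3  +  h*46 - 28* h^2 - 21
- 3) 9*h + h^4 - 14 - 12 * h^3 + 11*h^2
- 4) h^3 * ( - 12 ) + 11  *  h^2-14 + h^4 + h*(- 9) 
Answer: 3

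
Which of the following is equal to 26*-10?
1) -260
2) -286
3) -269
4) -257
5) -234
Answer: 1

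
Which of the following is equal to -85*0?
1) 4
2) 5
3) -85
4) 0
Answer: 4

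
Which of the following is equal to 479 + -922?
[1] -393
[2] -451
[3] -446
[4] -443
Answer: 4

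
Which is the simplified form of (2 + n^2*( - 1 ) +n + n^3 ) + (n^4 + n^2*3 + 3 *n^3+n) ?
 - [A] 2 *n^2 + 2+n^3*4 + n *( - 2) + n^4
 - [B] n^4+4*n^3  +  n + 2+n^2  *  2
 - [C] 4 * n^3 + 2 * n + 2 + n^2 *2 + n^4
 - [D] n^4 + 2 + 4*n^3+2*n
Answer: C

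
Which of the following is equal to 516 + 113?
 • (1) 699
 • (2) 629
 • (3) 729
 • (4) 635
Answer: 2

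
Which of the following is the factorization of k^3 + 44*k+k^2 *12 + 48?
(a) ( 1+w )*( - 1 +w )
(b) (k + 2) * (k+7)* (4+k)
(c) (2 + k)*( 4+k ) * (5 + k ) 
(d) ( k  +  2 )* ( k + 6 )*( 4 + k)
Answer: d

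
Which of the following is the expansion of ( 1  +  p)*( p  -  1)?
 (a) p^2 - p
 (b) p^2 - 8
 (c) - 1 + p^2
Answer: c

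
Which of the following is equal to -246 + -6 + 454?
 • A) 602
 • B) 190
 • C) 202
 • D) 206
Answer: C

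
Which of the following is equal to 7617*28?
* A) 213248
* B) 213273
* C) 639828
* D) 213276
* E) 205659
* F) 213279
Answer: D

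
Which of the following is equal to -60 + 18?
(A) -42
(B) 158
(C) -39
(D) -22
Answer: A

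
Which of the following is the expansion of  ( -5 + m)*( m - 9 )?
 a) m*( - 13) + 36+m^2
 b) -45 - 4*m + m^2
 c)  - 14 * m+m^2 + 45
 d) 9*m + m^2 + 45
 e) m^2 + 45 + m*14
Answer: c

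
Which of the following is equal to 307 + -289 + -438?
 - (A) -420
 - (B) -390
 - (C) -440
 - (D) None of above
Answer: A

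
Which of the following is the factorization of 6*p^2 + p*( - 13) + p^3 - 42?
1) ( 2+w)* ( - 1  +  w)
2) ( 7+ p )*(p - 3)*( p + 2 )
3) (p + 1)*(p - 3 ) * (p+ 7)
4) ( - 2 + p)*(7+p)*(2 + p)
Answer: 2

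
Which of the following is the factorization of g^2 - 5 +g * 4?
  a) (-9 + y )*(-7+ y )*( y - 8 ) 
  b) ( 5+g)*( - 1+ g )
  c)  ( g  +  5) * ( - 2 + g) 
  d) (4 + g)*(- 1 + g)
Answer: b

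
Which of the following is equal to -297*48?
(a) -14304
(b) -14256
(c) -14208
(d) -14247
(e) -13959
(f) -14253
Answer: b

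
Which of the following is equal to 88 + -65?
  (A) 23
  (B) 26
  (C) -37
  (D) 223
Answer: A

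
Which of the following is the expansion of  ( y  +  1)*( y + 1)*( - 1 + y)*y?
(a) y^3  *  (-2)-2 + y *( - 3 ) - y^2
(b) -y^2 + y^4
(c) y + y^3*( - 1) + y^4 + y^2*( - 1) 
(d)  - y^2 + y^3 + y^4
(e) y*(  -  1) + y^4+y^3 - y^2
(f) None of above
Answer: e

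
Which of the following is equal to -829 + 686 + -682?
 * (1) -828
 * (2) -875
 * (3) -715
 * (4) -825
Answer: 4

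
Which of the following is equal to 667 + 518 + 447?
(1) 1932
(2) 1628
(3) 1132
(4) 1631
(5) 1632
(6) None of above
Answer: 5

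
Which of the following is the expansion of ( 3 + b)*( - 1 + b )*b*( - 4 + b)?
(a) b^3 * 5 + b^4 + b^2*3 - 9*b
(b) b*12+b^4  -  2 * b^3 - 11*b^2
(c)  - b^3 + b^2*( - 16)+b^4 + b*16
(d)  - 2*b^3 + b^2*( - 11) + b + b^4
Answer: b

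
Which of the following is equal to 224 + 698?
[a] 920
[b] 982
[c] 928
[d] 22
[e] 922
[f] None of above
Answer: e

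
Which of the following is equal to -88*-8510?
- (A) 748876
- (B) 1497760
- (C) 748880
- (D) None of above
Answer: C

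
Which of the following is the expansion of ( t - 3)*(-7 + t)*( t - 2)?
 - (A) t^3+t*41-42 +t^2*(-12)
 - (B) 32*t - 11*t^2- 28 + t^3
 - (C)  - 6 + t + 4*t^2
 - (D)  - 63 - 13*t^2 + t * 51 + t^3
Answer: A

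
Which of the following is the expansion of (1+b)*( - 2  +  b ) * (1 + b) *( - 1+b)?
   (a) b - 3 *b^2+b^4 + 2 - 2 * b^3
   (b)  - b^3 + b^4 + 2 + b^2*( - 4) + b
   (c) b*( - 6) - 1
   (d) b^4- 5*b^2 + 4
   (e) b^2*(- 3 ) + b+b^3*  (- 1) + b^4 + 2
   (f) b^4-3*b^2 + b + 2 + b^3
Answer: e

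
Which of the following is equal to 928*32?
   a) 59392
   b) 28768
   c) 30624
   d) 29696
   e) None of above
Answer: d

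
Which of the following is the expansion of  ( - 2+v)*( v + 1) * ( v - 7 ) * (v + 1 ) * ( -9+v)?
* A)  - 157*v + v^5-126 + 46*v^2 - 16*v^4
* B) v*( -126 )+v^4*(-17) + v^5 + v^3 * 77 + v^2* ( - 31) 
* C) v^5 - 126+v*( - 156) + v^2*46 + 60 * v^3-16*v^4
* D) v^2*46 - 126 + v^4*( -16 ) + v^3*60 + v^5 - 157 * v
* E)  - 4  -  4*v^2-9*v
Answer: D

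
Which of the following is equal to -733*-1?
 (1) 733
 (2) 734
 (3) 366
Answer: 1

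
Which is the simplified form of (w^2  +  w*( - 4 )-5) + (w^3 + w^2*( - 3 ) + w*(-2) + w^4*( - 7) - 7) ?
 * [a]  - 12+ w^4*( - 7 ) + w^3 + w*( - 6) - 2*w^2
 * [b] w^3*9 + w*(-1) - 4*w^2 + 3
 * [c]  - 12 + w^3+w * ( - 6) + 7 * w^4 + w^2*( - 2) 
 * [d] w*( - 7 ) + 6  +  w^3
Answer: a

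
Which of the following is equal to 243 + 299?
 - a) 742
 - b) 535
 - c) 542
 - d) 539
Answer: c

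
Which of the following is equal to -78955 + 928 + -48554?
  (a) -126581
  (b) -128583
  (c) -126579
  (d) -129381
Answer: a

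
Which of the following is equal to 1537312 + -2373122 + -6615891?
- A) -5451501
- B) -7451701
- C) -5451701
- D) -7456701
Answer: B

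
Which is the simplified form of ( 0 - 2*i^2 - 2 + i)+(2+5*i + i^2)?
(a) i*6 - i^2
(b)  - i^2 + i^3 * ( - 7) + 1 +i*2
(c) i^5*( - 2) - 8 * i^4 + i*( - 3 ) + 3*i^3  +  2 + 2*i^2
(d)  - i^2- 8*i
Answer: a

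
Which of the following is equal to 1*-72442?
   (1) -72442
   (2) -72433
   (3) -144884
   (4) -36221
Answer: 1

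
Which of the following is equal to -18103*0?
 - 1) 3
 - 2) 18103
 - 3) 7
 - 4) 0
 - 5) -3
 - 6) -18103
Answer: 4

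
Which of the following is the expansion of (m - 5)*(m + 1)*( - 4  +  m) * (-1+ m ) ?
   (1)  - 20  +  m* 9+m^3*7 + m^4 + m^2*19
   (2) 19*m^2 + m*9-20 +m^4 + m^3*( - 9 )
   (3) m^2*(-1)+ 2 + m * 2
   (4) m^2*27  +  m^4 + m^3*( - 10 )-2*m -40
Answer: 2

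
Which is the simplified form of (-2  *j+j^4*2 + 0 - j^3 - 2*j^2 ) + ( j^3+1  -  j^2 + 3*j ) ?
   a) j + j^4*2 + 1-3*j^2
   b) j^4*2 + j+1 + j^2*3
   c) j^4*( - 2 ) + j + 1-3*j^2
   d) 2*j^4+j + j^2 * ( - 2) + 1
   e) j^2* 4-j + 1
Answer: a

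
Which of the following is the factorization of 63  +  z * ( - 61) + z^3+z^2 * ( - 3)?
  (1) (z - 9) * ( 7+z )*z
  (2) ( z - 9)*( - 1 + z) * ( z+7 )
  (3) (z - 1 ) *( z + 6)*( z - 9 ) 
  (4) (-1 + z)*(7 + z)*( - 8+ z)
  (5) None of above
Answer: 2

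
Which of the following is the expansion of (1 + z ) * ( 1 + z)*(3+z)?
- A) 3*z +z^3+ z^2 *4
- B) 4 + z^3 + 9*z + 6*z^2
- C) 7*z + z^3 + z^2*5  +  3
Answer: C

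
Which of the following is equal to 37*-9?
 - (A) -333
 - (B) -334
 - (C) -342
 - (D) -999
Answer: A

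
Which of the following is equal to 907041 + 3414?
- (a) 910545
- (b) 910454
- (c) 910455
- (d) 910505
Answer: c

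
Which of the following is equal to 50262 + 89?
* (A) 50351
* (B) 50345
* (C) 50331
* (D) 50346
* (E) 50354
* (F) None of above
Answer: A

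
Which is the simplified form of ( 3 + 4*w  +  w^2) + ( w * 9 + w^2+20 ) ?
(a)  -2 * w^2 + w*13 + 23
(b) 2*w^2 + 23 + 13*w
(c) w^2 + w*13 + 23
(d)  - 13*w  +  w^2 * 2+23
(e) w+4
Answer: b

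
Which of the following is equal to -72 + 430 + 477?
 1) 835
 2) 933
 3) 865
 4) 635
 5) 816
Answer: 1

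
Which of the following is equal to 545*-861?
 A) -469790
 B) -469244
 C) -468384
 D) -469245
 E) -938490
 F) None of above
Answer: D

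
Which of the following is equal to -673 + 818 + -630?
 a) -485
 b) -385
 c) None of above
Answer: a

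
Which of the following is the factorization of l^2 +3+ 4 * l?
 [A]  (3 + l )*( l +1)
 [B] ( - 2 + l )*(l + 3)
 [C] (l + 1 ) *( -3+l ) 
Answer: A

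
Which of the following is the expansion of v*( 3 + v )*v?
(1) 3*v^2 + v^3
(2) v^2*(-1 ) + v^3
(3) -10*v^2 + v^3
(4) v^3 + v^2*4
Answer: 1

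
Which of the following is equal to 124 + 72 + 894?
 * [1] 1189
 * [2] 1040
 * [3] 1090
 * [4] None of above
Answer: 3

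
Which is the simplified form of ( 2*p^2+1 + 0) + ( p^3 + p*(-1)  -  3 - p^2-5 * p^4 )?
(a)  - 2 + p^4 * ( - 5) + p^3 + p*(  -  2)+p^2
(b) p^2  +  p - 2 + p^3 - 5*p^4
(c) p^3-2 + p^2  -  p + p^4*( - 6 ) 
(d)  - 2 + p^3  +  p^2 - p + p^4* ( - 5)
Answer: d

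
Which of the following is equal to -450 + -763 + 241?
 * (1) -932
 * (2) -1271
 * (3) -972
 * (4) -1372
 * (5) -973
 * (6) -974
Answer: 3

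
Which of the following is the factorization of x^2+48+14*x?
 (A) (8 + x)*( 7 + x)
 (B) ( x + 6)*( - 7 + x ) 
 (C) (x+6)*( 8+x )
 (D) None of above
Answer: C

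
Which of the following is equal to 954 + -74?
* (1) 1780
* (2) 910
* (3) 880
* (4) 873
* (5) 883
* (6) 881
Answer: 3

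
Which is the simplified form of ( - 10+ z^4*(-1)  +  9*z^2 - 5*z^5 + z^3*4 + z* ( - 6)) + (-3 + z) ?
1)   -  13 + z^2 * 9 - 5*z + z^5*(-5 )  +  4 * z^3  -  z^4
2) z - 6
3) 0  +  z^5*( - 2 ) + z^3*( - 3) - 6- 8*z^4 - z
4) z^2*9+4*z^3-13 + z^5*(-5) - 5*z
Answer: 1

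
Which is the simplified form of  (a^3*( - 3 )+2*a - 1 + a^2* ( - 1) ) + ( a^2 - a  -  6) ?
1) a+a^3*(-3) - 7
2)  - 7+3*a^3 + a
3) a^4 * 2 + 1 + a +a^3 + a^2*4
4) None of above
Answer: 1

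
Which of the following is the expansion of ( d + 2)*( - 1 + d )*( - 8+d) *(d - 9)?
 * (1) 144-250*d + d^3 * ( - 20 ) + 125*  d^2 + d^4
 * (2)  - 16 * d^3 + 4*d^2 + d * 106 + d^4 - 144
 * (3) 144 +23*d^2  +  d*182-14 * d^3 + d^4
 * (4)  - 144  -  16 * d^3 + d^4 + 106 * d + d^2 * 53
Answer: 4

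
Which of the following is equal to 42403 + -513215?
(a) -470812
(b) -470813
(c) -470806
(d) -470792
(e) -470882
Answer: a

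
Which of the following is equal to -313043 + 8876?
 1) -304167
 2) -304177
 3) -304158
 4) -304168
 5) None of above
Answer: 1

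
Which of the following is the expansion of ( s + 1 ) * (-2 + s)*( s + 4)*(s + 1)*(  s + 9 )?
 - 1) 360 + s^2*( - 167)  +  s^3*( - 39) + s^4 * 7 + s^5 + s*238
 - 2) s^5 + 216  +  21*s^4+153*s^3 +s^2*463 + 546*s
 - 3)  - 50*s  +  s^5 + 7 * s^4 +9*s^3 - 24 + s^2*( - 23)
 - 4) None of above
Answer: 4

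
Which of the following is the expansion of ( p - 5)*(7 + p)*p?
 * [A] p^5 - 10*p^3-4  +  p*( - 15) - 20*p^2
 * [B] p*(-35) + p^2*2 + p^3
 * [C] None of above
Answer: B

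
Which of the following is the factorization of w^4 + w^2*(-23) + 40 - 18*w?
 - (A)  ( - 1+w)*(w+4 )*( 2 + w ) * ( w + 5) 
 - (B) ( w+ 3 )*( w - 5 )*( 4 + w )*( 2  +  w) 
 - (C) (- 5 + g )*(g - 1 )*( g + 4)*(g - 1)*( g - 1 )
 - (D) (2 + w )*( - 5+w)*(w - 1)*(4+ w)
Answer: D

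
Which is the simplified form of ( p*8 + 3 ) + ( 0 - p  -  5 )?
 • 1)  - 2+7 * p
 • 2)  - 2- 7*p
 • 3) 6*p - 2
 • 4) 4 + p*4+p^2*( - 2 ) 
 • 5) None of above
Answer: 1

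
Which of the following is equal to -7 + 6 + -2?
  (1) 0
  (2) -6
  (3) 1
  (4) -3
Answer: 4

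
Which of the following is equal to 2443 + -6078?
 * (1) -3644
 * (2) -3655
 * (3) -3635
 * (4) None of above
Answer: 3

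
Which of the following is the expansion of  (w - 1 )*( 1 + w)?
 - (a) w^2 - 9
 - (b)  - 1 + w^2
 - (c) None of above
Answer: b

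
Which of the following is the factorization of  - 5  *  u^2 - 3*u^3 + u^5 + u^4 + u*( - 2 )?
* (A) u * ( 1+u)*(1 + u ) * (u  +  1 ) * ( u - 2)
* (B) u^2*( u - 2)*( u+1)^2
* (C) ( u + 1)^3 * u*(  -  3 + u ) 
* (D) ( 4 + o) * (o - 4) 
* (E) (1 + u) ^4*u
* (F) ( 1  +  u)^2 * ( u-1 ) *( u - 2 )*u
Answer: A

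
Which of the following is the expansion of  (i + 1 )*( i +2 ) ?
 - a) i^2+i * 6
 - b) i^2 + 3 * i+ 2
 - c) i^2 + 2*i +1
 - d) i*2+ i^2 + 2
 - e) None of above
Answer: b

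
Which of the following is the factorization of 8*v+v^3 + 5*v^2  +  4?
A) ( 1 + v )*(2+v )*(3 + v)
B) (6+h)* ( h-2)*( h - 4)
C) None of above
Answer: C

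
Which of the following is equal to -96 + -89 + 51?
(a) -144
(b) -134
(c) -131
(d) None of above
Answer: b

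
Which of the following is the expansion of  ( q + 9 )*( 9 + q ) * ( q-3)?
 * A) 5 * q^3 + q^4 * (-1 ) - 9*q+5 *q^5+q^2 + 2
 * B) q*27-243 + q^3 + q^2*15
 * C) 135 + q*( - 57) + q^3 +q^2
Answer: B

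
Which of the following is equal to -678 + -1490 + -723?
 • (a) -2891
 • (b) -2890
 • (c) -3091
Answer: a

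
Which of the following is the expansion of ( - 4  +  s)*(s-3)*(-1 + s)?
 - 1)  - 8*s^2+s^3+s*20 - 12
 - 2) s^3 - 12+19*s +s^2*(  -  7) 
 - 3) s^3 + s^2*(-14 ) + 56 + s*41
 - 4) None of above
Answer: 4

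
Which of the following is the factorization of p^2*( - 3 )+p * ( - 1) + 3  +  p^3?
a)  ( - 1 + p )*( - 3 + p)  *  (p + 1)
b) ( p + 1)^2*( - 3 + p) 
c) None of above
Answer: a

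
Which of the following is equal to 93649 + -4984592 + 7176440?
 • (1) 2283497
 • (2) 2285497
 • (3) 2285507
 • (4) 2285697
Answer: 2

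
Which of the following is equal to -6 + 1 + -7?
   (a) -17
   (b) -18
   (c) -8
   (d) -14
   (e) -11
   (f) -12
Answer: f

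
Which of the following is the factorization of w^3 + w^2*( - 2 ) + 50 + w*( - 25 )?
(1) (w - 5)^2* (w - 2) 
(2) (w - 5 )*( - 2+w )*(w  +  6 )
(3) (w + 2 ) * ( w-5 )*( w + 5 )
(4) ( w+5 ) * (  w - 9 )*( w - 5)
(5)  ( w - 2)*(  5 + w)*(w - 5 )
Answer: 5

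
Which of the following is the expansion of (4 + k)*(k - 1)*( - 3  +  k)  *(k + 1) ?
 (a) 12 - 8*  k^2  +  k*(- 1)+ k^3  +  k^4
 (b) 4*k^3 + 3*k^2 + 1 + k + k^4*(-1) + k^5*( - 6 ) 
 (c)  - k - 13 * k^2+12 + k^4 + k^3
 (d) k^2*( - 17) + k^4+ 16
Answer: c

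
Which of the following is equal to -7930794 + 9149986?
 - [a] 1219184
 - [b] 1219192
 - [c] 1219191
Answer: b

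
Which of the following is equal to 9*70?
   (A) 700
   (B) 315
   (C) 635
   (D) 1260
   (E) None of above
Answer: E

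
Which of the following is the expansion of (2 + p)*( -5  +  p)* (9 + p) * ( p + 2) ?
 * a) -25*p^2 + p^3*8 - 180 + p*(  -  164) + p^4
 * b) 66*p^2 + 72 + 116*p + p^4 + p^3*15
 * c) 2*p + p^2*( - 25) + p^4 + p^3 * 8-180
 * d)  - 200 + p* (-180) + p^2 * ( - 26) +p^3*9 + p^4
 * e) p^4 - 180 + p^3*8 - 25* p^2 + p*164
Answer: a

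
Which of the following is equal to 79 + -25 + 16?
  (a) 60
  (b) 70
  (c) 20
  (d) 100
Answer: b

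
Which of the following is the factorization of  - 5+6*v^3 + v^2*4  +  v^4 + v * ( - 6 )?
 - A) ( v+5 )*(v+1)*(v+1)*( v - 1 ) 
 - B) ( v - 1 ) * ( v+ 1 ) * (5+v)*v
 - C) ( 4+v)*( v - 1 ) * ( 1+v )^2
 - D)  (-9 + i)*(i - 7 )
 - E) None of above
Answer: A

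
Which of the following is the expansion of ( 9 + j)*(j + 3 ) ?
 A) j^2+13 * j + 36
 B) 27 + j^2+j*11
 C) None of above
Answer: C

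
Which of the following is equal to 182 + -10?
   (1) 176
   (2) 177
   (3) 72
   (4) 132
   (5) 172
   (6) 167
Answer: 5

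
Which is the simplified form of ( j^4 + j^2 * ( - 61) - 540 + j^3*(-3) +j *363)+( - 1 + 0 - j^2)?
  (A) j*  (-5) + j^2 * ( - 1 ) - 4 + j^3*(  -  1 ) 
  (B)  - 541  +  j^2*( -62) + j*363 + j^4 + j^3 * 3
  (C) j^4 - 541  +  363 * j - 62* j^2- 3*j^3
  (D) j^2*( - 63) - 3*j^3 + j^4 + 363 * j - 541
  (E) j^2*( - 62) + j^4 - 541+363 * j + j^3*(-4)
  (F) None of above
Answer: C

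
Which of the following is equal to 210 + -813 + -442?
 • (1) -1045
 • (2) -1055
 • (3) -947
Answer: 1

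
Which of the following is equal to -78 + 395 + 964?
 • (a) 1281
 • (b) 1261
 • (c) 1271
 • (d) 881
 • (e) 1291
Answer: a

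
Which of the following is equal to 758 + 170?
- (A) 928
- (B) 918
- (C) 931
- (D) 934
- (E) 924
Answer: A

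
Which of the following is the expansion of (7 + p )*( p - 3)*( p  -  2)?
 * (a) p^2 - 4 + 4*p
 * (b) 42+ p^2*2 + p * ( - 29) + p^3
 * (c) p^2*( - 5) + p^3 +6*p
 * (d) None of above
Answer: b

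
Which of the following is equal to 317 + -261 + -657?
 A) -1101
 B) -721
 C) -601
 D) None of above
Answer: C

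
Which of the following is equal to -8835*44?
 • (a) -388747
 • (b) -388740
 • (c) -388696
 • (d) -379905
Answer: b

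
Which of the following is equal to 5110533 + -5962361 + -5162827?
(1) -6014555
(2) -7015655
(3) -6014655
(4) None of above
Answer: 3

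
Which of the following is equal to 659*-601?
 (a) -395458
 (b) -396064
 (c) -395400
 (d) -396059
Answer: d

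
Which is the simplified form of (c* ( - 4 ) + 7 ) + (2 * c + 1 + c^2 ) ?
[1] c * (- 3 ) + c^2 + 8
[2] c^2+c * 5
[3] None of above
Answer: 3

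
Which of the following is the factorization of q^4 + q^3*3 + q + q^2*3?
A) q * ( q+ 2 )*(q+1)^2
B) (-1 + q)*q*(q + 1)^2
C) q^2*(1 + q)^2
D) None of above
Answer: D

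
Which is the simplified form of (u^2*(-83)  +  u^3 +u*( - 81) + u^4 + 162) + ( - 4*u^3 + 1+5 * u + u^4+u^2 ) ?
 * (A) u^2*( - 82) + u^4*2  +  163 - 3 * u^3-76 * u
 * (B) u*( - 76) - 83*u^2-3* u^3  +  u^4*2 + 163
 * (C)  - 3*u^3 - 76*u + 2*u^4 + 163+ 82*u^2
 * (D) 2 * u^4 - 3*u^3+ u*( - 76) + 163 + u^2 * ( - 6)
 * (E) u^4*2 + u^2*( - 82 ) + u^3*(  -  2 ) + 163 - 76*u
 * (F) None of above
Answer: A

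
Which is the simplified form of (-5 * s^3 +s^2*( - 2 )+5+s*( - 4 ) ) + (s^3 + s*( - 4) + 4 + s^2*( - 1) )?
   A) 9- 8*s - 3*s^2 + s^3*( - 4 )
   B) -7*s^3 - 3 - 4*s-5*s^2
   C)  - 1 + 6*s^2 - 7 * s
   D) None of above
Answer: A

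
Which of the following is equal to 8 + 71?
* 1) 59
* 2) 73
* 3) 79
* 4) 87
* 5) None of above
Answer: 3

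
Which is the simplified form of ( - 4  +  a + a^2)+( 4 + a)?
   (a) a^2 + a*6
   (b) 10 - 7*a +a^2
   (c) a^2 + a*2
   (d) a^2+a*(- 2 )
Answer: c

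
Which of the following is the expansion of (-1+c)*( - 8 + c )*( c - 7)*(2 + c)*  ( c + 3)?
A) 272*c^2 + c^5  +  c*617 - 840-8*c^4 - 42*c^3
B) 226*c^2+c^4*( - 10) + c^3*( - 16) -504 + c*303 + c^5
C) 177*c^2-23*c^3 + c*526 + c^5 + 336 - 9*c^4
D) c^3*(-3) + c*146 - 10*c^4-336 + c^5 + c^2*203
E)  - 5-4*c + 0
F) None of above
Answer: F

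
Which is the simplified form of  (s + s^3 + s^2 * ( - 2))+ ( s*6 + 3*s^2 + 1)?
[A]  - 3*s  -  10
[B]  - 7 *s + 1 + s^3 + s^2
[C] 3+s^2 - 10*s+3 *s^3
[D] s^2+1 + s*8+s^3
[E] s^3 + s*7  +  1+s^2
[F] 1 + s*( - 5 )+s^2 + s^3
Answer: E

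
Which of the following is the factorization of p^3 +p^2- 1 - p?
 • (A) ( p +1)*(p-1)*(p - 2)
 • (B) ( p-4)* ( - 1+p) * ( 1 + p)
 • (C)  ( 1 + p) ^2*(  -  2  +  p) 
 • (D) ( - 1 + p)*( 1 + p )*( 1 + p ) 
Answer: D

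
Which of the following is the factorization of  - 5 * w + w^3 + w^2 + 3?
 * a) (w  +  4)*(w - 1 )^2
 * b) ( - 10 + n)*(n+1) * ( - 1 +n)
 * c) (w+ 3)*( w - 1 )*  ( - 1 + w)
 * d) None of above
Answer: c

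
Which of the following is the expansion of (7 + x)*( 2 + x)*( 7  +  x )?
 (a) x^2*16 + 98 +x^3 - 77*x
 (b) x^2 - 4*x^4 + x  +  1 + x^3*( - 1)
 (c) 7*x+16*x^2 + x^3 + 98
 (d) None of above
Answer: d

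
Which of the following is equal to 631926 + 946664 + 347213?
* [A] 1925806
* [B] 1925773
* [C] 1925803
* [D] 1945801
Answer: C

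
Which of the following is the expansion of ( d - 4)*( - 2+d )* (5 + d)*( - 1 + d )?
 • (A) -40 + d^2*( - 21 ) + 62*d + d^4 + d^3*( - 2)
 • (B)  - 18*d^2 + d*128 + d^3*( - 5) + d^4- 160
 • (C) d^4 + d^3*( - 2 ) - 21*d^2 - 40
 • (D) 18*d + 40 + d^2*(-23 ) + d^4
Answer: A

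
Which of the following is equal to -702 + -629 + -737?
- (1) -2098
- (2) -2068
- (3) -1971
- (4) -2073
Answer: 2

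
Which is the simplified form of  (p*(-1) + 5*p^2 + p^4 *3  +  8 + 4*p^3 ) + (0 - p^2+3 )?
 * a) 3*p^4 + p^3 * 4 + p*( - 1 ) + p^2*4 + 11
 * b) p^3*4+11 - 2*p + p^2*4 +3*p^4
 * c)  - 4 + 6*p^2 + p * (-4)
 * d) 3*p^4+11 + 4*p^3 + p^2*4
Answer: a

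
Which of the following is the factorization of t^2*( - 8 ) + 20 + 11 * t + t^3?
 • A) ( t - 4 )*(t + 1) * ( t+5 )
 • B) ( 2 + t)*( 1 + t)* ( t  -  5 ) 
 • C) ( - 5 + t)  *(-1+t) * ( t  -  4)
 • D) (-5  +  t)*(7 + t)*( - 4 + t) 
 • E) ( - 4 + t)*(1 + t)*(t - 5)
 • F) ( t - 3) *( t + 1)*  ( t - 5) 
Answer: E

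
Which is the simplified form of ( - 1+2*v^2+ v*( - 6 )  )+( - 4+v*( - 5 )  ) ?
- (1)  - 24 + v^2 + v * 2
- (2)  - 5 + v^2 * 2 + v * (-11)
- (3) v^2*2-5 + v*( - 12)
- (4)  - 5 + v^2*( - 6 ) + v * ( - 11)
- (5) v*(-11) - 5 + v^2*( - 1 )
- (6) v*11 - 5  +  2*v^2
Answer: 2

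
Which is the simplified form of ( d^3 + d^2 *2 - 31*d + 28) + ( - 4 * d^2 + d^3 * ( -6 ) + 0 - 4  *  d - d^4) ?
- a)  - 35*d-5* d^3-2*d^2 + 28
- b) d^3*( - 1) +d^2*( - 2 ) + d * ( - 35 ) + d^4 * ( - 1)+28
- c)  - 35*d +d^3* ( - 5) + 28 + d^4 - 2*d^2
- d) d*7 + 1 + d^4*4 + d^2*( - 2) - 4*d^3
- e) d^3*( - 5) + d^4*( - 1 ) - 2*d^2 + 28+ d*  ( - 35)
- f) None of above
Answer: e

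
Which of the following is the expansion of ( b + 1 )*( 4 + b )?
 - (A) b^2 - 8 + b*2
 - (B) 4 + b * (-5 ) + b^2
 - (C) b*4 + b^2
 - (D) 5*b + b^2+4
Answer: D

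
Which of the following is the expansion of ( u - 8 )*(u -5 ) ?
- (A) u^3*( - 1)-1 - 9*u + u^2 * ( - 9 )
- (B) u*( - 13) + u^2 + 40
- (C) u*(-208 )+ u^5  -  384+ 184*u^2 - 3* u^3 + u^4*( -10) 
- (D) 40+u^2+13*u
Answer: B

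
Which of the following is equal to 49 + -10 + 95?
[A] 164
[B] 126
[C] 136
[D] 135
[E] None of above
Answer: E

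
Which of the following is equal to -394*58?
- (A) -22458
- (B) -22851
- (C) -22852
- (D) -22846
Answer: C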